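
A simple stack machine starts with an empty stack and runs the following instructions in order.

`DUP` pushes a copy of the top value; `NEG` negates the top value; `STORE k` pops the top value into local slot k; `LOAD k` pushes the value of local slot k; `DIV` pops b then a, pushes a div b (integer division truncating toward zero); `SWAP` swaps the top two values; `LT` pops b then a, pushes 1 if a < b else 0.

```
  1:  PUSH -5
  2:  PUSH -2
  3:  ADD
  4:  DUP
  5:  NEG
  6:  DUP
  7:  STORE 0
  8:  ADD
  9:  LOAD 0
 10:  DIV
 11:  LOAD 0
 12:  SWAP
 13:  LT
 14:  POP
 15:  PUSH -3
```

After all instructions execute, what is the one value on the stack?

PUSH -5 → -5
PUSH -2 → -5 -2
ADD     → -7
DUP     → -7 -7
NEG     → -7 7
DUP     → -7 7 7
STORE 0 → -7 7
ADD     → 0
LOAD 0  → 0 7
DIV     → 0
LOAD 0  → 0 7
SWAP    → 7 0
LT      → 0
POP     → (empty)
PUSH -3 → -3

-3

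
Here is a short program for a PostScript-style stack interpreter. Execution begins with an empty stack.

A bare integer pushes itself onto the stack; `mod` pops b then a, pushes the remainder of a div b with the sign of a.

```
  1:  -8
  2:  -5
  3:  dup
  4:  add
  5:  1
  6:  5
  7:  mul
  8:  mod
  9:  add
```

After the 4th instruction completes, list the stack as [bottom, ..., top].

[-8, -10]

-8  → [-8]
-5  → [-8, -5]
dup → [-8, -5, -5]
add → [-8, -10]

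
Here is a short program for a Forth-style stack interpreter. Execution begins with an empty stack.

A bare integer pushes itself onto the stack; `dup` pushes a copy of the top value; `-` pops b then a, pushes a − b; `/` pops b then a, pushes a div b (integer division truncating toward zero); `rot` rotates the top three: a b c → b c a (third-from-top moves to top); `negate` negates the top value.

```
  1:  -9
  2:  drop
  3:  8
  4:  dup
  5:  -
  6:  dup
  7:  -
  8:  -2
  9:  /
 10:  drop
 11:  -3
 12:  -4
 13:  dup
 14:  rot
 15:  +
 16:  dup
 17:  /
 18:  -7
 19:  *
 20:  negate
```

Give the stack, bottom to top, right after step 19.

-9    -9
drop  (empty)
8     8
dup   8 8
-     0
dup   0 0
-     0
-2    0 -2
/     0
drop  (empty)
-3    -3
-4    -3 -4
dup   -3 -4 -4
rot   -4 -4 -3
+     -4 -7
dup   -4 -7 -7
/     -4 1
-7    -4 1 -7
*     -4 -7

[-4, -7]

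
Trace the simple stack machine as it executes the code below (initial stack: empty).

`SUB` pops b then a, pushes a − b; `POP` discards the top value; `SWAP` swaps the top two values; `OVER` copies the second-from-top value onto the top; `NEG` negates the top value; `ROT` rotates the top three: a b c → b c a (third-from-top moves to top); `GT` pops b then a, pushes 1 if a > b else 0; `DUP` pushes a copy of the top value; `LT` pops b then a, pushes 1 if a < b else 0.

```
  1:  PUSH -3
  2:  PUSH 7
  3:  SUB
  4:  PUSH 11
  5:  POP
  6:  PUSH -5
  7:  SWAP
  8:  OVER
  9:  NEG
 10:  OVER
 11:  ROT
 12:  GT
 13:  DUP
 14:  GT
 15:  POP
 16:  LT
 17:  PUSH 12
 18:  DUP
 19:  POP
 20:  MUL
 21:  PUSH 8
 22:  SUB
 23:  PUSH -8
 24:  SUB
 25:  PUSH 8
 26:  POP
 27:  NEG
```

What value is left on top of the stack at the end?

-12

PUSH -3  [-3]
PUSH 7   [-3, 7]
SUB      [-10]
PUSH 11  [-10, 11]
POP      [-10]
PUSH -5  [-10, -5]
SWAP     [-5, -10]
OVER     [-5, -10, -5]
NEG      [-5, -10, 5]
OVER     [-5, -10, 5, -10]
ROT      [-5, 5, -10, -10]
GT       [-5, 5, 0]
DUP      [-5, 5, 0, 0]
GT       [-5, 5, 0]
POP      [-5, 5]
LT       [1]
PUSH 12  [1, 12]
DUP      [1, 12, 12]
POP      [1, 12]
MUL      [12]
PUSH 8   [12, 8]
SUB      [4]
PUSH -8  [4, -8]
SUB      [12]
PUSH 8   [12, 8]
POP      [12]
NEG      [-12]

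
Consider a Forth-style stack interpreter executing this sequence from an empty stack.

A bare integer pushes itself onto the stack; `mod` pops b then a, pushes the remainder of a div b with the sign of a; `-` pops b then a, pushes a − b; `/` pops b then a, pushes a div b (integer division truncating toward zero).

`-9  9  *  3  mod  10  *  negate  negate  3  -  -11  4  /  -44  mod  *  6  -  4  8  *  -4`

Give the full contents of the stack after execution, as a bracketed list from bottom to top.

[0, 32, -4]

-9     → [-9]
9      → [-9, 9]
*      → [-81]
3      → [-81, 3]
mod    → [0]
10     → [0, 10]
*      → [0]
negate → [0]
negate → [0]
3      → [0, 3]
-      → [-3]
-11    → [-3, -11]
4      → [-3, -11, 4]
/      → [-3, -2]
-44    → [-3, -2, -44]
mod    → [-3, -2]
*      → [6]
6      → [6, 6]
-      → [0]
4      → [0, 4]
8      → [0, 4, 8]
*      → [0, 32]
-4     → [0, 32, -4]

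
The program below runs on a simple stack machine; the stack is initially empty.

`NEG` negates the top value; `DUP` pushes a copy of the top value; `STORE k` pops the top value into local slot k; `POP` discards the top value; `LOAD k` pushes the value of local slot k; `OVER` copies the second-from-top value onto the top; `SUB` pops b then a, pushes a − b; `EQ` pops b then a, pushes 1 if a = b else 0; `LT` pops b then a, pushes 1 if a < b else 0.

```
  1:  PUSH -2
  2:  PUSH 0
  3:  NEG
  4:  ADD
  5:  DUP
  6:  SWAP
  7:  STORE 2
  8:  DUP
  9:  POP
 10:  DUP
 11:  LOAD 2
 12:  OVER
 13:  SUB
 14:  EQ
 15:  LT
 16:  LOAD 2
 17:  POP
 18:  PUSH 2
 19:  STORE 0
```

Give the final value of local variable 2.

-2

PUSH -2 -> [-2]
PUSH 0  -> [-2, 0]
NEG     -> [-2, 0]
ADD     -> [-2]
DUP     -> [-2, -2]
SWAP    -> [-2, -2]
STORE 2 -> [-2]
DUP     -> [-2, -2]
POP     -> [-2]
DUP     -> [-2, -2]
LOAD 2  -> [-2, -2, -2]
OVER    -> [-2, -2, -2, -2]
SUB     -> [-2, -2, 0]
EQ      -> [-2, 0]
LT      -> [1]
LOAD 2  -> [1, -2]
POP     -> [1]
PUSH 2  -> [1, 2]
STORE 0 -> [1]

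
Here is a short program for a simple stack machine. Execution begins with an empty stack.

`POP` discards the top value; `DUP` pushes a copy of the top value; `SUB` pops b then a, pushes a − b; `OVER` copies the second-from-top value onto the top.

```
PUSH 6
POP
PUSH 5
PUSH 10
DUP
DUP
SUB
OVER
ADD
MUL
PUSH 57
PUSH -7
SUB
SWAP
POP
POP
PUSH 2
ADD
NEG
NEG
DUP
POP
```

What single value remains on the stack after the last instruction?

7

PUSH 6  : 6
POP     : (empty)
PUSH 5  : 5
PUSH 10 : 5 10
DUP     : 5 10 10
DUP     : 5 10 10 10
SUB     : 5 10 0
OVER    : 5 10 0 10
ADD     : 5 10 10
MUL     : 5 100
PUSH 57 : 5 100 57
PUSH -7 : 5 100 57 -7
SUB     : 5 100 64
SWAP    : 5 64 100
POP     : 5 64
POP     : 5
PUSH 2  : 5 2
ADD     : 7
NEG     : -7
NEG     : 7
DUP     : 7 7
POP     : 7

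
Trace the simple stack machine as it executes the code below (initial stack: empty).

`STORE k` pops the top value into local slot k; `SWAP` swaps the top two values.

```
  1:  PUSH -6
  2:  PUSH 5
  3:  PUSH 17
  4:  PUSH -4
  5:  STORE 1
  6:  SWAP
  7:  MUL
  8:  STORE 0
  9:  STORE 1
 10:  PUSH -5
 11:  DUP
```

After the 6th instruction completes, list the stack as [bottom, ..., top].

PUSH -6 → [-6]
PUSH 5  → [-6, 5]
PUSH 17 → [-6, 5, 17]
PUSH -4 → [-6, 5, 17, -4]
STORE 1 → [-6, 5, 17]
SWAP    → [-6, 17, 5]

[-6, 17, 5]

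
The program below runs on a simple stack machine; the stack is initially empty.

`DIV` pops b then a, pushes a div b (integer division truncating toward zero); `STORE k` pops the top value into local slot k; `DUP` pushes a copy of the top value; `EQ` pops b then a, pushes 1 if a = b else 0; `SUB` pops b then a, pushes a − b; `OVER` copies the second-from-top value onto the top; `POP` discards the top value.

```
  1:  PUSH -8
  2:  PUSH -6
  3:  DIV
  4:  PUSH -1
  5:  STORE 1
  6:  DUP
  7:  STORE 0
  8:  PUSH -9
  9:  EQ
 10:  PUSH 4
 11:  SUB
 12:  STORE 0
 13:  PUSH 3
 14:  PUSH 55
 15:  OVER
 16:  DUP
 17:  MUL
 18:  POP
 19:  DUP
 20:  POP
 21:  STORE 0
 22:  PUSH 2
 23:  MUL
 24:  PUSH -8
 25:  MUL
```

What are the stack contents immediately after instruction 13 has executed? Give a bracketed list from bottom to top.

[3]

PUSH -8 : [-8]
PUSH -6 : [-8, -6]
DIV     : [1]
PUSH -1 : [1, -1]
STORE 1 : [1]
DUP     : [1, 1]
STORE 0 : [1]
PUSH -9 : [1, -9]
EQ      : [0]
PUSH 4  : [0, 4]
SUB     : [-4]
STORE 0 : []
PUSH 3  : [3]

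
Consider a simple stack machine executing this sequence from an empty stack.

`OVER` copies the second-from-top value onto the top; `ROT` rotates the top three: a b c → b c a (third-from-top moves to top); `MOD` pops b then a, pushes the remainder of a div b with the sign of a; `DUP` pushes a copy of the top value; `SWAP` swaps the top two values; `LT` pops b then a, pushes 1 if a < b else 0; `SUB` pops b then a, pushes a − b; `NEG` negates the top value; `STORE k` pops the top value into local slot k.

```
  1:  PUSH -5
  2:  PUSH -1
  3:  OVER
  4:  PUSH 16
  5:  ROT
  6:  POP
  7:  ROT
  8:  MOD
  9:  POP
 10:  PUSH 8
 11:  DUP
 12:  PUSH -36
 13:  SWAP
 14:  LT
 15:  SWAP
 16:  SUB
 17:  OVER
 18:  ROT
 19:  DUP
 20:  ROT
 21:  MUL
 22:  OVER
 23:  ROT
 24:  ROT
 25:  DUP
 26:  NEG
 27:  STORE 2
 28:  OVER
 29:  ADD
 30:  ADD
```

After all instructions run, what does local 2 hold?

-25

PUSH -5  : [-5]
PUSH -1  : [-5, -1]
OVER     : [-5, -1, -5]
PUSH 16  : [-5, -1, -5, 16]
ROT      : [-5, -5, 16, -1]
POP      : [-5, -5, 16]
ROT      : [-5, 16, -5]
MOD      : [-5, 1]
POP      : [-5]
PUSH 8   : [-5, 8]
DUP      : [-5, 8, 8]
PUSH -36 : [-5, 8, 8, -36]
SWAP     : [-5, 8, -36, 8]
LT       : [-5, 8, 1]
SWAP     : [-5, 1, 8]
SUB      : [-5, -7]
OVER     : [-5, -7, -5]
ROT      : [-7, -5, -5]
DUP      : [-7, -5, -5, -5]
ROT      : [-7, -5, -5, -5]
MUL      : [-7, -5, 25]
OVER     : [-7, -5, 25, -5]
ROT      : [-7, 25, -5, -5]
ROT      : [-7, -5, -5, 25]
DUP      : [-7, -5, -5, 25, 25]
NEG      : [-7, -5, -5, 25, -25]
STORE 2  : [-7, -5, -5, 25]
OVER     : [-7, -5, -5, 25, -5]
ADD      : [-7, -5, -5, 20]
ADD      : [-7, -5, 15]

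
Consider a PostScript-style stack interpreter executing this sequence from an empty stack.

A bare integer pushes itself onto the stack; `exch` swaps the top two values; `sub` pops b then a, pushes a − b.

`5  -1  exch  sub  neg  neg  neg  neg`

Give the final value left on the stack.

5     5
-1    5 -1
exch  -1 5
sub   -6
neg   6
neg   -6
neg   6
neg   -6

-6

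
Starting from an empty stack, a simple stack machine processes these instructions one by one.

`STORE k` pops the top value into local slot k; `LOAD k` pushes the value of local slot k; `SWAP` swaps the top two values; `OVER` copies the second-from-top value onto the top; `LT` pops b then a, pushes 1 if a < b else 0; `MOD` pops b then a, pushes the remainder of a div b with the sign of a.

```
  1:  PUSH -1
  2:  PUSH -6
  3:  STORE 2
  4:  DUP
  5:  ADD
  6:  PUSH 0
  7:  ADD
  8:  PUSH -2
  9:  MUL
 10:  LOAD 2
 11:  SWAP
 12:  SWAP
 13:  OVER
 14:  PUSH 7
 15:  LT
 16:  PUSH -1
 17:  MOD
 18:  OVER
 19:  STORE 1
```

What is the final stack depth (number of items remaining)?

PUSH -1 -> -1
PUSH -6 -> -1 -6
STORE 2 -> -1
DUP     -> -1 -1
ADD     -> -2
PUSH 0  -> -2 0
ADD     -> -2
PUSH -2 -> -2 -2
MUL     -> 4
LOAD 2  -> 4 -6
SWAP    -> -6 4
SWAP    -> 4 -6
OVER    -> 4 -6 4
PUSH 7  -> 4 -6 4 7
LT      -> 4 -6 1
PUSH -1 -> 4 -6 1 -1
MOD     -> 4 -6 0
OVER    -> 4 -6 0 -6
STORE 1 -> 4 -6 0

3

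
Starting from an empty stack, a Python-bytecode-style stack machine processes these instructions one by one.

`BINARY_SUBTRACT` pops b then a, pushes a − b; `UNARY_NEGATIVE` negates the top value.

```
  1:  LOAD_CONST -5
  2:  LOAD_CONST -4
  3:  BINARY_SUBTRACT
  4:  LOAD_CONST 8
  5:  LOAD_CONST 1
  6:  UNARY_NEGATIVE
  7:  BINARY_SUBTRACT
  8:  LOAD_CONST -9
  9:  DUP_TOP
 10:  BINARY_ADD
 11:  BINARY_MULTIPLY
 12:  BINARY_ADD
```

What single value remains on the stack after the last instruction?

LOAD_CONST -5    [-5]
LOAD_CONST -4    [-5, -4]
BINARY_SUBTRACT  [-1]
LOAD_CONST 8     [-1, 8]
LOAD_CONST 1     [-1, 8, 1]
UNARY_NEGATIVE   [-1, 8, -1]
BINARY_SUBTRACT  [-1, 9]
LOAD_CONST -9    [-1, 9, -9]
DUP_TOP          [-1, 9, -9, -9]
BINARY_ADD       [-1, 9, -18]
BINARY_MULTIPLY  [-1, -162]
BINARY_ADD       [-163]

-163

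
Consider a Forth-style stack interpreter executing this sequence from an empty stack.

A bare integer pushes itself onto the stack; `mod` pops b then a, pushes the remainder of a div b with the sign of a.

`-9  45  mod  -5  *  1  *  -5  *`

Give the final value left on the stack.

-225

-9   [-9]
45   [-9, 45]
mod  [-9]
-5   [-9, -5]
*    [45]
1    [45, 1]
*    [45]
-5   [45, -5]
*    [-225]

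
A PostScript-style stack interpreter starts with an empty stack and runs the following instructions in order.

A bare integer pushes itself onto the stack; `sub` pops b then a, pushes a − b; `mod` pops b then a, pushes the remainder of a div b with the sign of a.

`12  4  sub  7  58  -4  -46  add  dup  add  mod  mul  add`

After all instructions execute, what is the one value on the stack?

414

12   12
4    12 4
sub  8
7    8 7
58   8 7 58
-4   8 7 58 -4
-46  8 7 58 -4 -46
add  8 7 58 -50
dup  8 7 58 -50 -50
add  8 7 58 -100
mod  8 7 58
mul  8 406
add  414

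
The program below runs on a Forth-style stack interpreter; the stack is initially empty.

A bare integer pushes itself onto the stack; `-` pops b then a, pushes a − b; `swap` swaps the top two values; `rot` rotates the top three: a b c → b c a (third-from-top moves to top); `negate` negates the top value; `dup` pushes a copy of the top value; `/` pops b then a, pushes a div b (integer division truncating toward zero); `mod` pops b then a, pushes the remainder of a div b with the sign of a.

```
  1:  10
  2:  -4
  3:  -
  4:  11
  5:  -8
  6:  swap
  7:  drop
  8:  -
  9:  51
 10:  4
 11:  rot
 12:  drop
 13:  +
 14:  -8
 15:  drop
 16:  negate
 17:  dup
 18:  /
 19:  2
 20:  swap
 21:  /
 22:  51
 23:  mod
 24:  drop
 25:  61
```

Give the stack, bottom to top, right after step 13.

[55]

10   : [10]
-4   : [10, -4]
-    : [14]
11   : [14, 11]
-8   : [14, 11, -8]
swap : [14, -8, 11]
drop : [14, -8]
-    : [22]
51   : [22, 51]
4    : [22, 51, 4]
rot  : [51, 4, 22]
drop : [51, 4]
+    : [55]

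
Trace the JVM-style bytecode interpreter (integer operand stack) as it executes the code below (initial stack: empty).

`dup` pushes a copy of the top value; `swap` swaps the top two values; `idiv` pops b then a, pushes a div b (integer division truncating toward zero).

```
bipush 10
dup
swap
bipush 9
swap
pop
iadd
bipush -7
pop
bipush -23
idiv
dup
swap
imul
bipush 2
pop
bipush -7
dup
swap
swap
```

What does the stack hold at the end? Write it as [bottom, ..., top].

[0, -7, -7]

bipush 10  : [10]
dup        : [10, 10]
swap       : [10, 10]
bipush 9   : [10, 10, 9]
swap       : [10, 9, 10]
pop        : [10, 9]
iadd       : [19]
bipush -7  : [19, -7]
pop        : [19]
bipush -23 : [19, -23]
idiv       : [0]
dup        : [0, 0]
swap       : [0, 0]
imul       : [0]
bipush 2   : [0, 2]
pop        : [0]
bipush -7  : [0, -7]
dup        : [0, -7, -7]
swap       : [0, -7, -7]
swap       : [0, -7, -7]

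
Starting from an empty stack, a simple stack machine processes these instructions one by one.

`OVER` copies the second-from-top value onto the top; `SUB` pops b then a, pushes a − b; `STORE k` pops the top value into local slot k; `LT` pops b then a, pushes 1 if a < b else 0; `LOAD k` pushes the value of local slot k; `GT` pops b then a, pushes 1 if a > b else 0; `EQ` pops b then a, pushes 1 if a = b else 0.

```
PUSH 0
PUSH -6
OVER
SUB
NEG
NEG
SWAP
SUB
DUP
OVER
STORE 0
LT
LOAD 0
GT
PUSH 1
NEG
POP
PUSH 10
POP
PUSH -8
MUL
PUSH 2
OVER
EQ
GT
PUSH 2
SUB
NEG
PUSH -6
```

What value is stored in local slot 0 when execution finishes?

-6

PUSH 0   [0]
PUSH -6  [0, -6]
OVER     [0, -6, 0]
SUB      [0, -6]
NEG      [0, 6]
NEG      [0, -6]
SWAP     [-6, 0]
SUB      [-6]
DUP      [-6, -6]
OVER     [-6, -6, -6]
STORE 0  [-6, -6]
LT       [0]
LOAD 0   [0, -6]
GT       [1]
PUSH 1   [1, 1]
NEG      [1, -1]
POP      [1]
PUSH 10  [1, 10]
POP      [1]
PUSH -8  [1, -8]
MUL      [-8]
PUSH 2   [-8, 2]
OVER     [-8, 2, -8]
EQ       [-8, 0]
GT       [0]
PUSH 2   [0, 2]
SUB      [-2]
NEG      [2]
PUSH -6  [2, -6]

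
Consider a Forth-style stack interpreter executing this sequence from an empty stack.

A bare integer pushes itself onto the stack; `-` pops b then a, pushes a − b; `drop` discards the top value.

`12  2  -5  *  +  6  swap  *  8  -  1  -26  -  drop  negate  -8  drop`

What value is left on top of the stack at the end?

-4

12     -> [12]
2      -> [12, 2]
-5     -> [12, 2, -5]
*      -> [12, -10]
+      -> [2]
6      -> [2, 6]
swap   -> [6, 2]
*      -> [12]
8      -> [12, 8]
-      -> [4]
1      -> [4, 1]
-26    -> [4, 1, -26]
-      -> [4, 27]
drop   -> [4]
negate -> [-4]
-8     -> [-4, -8]
drop   -> [-4]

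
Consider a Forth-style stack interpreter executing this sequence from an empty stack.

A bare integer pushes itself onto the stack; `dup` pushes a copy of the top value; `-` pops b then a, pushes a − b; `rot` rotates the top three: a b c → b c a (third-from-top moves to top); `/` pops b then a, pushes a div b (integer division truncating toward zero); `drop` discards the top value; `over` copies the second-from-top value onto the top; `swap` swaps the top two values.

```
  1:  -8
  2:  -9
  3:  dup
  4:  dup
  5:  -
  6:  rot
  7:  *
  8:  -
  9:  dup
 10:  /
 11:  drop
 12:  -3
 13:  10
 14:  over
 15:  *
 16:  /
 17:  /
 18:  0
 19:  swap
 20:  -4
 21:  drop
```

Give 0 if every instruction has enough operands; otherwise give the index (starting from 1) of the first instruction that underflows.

-8   -> [-8]
-9   -> [-8, -9]
dup  -> [-8, -9, -9]
dup  -> [-8, -9, -9, -9]
-    -> [-8, -9, 0]
rot  -> [-9, 0, -8]
*    -> [-9, 0]
-    -> [-9]
dup  -> [-9, -9]
/    -> [1]
drop -> []
-3   -> [-3]
10   -> [-3, 10]
over -> [-3, 10, -3]
*    -> [-3, -30]
/    -> [0]
/  — needs 2 operands, stack has 1 → underflow

17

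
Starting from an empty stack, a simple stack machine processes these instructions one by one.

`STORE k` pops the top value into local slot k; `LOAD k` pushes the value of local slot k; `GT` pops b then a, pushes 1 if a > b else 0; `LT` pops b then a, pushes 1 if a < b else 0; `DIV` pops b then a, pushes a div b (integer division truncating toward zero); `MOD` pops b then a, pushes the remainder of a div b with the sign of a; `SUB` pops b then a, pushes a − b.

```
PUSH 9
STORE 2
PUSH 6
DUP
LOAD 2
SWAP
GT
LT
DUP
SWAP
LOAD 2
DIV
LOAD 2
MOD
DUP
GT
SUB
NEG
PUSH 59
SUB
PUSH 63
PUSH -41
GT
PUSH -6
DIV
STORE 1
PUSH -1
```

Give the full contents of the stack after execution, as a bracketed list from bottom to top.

PUSH 9   → [9]
STORE 2  → []
PUSH 6   → [6]
DUP      → [6, 6]
LOAD 2   → [6, 6, 9]
SWAP     → [6, 9, 6]
GT       → [6, 1]
LT       → [0]
DUP      → [0, 0]
SWAP     → [0, 0]
LOAD 2   → [0, 0, 9]
DIV      → [0, 0]
LOAD 2   → [0, 0, 9]
MOD      → [0, 0]
DUP      → [0, 0, 0]
GT       → [0, 0]
SUB      → [0]
NEG      → [0]
PUSH 59  → [0, 59]
SUB      → [-59]
PUSH 63  → [-59, 63]
PUSH -41 → [-59, 63, -41]
GT       → [-59, 1]
PUSH -6  → [-59, 1, -6]
DIV      → [-59, 0]
STORE 1  → [-59]
PUSH -1  → [-59, -1]

[-59, -1]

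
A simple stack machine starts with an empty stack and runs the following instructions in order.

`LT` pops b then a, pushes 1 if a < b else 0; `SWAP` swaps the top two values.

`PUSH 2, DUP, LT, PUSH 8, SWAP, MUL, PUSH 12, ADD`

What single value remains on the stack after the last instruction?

12

PUSH 2  : 2
DUP     : 2 2
LT      : 0
PUSH 8  : 0 8
SWAP    : 8 0
MUL     : 0
PUSH 12 : 0 12
ADD     : 12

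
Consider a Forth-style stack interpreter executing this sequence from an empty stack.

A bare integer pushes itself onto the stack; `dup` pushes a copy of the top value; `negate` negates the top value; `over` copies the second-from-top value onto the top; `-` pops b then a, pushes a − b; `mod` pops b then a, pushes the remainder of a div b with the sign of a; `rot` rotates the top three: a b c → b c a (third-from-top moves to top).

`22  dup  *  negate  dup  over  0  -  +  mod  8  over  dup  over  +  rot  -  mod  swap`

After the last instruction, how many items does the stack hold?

2

22     -> [22]
dup    -> [22, 22]
*      -> [484]
negate -> [-484]
dup    -> [-484, -484]
over   -> [-484, -484, -484]
0      -> [-484, -484, -484, 0]
-      -> [-484, -484, -484]
+      -> [-484, -968]
mod    -> [-484]
8      -> [-484, 8]
over   -> [-484, 8, -484]
dup    -> [-484, 8, -484, -484]
over   -> [-484, 8, -484, -484, -484]
+      -> [-484, 8, -484, -968]
rot    -> [-484, -484, -968, 8]
-      -> [-484, -484, -976]
mod    -> [-484, -484]
swap   -> [-484, -484]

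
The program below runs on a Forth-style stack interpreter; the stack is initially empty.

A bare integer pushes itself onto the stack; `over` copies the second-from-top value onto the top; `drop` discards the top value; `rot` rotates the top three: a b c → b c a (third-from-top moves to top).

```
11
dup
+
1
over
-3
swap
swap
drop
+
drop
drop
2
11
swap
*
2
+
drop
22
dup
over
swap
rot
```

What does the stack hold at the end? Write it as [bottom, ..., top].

11   → 11
dup  → 11 11
+    → 22
1    → 22 1
over → 22 1 22
-3   → 22 1 22 -3
swap → 22 1 -3 22
swap → 22 1 22 -3
drop → 22 1 22
+    → 22 23
drop → 22
drop → (empty)
2    → 2
11   → 2 11
swap → 11 2
*    → 22
2    → 22 2
+    → 24
drop → (empty)
22   → 22
dup  → 22 22
over → 22 22 22
swap → 22 22 22
rot  → 22 22 22

[22, 22, 22]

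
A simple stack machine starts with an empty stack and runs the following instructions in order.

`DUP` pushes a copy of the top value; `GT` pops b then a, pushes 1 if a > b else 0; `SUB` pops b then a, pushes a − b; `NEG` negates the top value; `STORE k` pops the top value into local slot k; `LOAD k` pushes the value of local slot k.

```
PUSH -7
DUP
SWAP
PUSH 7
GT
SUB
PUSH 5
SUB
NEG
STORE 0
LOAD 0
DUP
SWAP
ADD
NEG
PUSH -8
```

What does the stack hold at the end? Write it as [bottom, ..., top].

[-24, -8]

PUSH -7 : -7
DUP     : -7 -7
SWAP    : -7 -7
PUSH 7  : -7 -7 7
GT      : -7 0
SUB     : -7
PUSH 5  : -7 5
SUB     : -12
NEG     : 12
STORE 0 : (empty)
LOAD 0  : 12
DUP     : 12 12
SWAP    : 12 12
ADD     : 24
NEG     : -24
PUSH -8 : -24 -8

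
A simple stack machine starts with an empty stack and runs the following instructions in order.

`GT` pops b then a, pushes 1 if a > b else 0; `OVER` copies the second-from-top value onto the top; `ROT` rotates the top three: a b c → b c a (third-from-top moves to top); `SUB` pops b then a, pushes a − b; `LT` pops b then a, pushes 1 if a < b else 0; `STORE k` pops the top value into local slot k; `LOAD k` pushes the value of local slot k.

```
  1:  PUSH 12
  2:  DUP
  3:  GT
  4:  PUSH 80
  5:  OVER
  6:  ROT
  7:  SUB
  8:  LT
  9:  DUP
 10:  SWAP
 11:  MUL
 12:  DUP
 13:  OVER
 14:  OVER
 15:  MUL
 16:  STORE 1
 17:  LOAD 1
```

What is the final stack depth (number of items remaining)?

PUSH 12 -> 12
DUP     -> 12 12
GT      -> 0
PUSH 80 -> 0 80
OVER    -> 0 80 0
ROT     -> 80 0 0
SUB     -> 80 0
LT      -> 0
DUP     -> 0 0
SWAP    -> 0 0
MUL     -> 0
DUP     -> 0 0
OVER    -> 0 0 0
OVER    -> 0 0 0 0
MUL     -> 0 0 0
STORE 1 -> 0 0
LOAD 1  -> 0 0 0

3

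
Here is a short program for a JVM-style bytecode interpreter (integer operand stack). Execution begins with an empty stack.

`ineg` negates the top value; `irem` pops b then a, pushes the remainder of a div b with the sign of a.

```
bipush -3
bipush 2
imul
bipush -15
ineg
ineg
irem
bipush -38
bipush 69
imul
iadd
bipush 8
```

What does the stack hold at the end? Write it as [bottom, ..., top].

bipush -3   [-3]
bipush 2    [-3, 2]
imul        [-6]
bipush -15  [-6, -15]
ineg        [-6, 15]
ineg        [-6, -15]
irem        [-6]
bipush -38  [-6, -38]
bipush 69   [-6, -38, 69]
imul        [-6, -2622]
iadd        [-2628]
bipush 8    [-2628, 8]

[-2628, 8]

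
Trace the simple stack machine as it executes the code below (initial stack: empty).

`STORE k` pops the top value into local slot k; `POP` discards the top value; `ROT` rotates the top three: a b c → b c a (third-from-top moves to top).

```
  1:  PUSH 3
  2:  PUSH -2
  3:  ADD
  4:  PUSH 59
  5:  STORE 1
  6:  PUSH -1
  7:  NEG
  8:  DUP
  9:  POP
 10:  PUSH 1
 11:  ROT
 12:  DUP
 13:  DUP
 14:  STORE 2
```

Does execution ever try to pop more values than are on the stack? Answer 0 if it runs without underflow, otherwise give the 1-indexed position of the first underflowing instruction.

PUSH 3  : [3]
PUSH -2 : [3, -2]
ADD     : [1]
PUSH 59 : [1, 59]
STORE 1 : [1]
PUSH -1 : [1, -1]
NEG     : [1, 1]
DUP     : [1, 1, 1]
POP     : [1, 1]
PUSH 1  : [1, 1, 1]
ROT     : [1, 1, 1]
DUP     : [1, 1, 1, 1]
DUP     : [1, 1, 1, 1, 1]
STORE 2 : [1, 1, 1, 1]

0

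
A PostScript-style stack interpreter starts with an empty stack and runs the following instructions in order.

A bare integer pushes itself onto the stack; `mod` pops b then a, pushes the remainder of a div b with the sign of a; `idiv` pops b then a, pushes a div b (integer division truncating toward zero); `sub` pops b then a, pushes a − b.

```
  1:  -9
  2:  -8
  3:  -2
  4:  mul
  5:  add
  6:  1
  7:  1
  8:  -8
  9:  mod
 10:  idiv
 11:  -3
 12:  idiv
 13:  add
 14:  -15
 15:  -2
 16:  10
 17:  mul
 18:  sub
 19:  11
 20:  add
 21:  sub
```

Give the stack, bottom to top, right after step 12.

[7, 0]

-9   : [-9]
-8   : [-9, -8]
-2   : [-9, -8, -2]
mul  : [-9, 16]
add  : [7]
1    : [7, 1]
1    : [7, 1, 1]
-8   : [7, 1, 1, -8]
mod  : [7, 1, 1]
idiv : [7, 1]
-3   : [7, 1, -3]
idiv : [7, 0]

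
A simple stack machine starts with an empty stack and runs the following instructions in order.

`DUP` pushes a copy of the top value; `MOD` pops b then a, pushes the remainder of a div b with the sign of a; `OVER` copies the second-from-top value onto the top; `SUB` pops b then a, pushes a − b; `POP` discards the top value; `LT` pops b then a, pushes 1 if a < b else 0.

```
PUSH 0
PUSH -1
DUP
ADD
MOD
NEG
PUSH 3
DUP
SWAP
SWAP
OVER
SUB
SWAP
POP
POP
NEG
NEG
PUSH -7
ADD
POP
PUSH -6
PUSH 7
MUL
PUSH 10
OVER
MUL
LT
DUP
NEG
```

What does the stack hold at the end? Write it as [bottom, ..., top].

PUSH 0   0
PUSH -1  0 -1
DUP      0 -1 -1
ADD      0 -2
MOD      0
NEG      0
PUSH 3   0 3
DUP      0 3 3
SWAP     0 3 3
SWAP     0 3 3
OVER     0 3 3 3
SUB      0 3 0
SWAP     0 0 3
POP      0 0
POP      0
NEG      0
NEG      0
PUSH -7  0 -7
ADD      -7
POP      (empty)
PUSH -6  -6
PUSH 7   -6 7
MUL      -42
PUSH 10  -42 10
OVER     -42 10 -42
MUL      -42 -420
LT       0
DUP      0 0
NEG      0 0

[0, 0]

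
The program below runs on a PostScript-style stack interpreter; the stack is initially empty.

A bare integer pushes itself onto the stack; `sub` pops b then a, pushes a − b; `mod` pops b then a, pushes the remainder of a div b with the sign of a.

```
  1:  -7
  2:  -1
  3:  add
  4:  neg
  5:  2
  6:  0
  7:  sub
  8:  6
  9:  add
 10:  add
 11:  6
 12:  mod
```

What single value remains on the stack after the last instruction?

4

-7  -> -7
-1  -> -7 -1
add -> -8
neg -> 8
2   -> 8 2
0   -> 8 2 0
sub -> 8 2
6   -> 8 2 6
add -> 8 8
add -> 16
6   -> 16 6
mod -> 4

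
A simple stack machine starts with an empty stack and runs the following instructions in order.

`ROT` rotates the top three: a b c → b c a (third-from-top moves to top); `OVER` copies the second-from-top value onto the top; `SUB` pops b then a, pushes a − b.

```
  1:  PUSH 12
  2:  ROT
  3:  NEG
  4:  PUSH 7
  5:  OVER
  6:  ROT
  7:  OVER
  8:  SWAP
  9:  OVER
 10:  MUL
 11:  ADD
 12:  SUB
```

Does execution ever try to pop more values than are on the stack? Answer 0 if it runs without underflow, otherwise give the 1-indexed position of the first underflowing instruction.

PUSH 12  12
ROT  — needs 3 operands, stack has 1 → underflow

2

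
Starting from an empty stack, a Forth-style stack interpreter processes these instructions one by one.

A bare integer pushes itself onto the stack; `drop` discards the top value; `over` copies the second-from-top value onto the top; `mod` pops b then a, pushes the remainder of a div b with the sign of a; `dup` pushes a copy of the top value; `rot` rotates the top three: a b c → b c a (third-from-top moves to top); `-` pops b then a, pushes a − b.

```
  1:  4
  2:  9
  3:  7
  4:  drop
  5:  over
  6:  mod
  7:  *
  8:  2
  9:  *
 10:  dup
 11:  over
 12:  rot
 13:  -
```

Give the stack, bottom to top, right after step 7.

[4]

4    -> [4]
9    -> [4, 9]
7    -> [4, 9, 7]
drop -> [4, 9]
over -> [4, 9, 4]
mod  -> [4, 1]
*    -> [4]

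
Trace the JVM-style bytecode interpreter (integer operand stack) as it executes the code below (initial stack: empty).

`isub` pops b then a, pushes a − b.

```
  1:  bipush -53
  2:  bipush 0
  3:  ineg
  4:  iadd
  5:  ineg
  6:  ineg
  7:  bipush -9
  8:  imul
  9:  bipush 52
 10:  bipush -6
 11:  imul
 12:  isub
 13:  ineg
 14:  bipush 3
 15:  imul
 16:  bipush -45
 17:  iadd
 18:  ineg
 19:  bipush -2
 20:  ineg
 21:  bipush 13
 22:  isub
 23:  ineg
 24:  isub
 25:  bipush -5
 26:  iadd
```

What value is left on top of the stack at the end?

bipush -53  [-53]
bipush 0    [-53, 0]
ineg        [-53, 0]
iadd        [-53]
ineg        [53]
ineg        [-53]
bipush -9   [-53, -9]
imul        [477]
bipush 52   [477, 52]
bipush -6   [477, 52, -6]
imul        [477, -312]
isub        [789]
ineg        [-789]
bipush 3    [-789, 3]
imul        [-2367]
bipush -45  [-2367, -45]
iadd        [-2412]
ineg        [2412]
bipush -2   [2412, -2]
ineg        [2412, 2]
bipush 13   [2412, 2, 13]
isub        [2412, -11]
ineg        [2412, 11]
isub        [2401]
bipush -5   [2401, -5]
iadd        [2396]

2396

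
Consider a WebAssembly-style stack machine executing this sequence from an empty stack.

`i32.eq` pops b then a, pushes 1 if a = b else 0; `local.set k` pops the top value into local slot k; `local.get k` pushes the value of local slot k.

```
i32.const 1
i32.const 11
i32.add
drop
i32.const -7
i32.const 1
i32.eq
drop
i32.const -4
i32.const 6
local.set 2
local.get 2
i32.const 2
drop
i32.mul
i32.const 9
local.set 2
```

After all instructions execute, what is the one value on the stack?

-24

i32.const 1   [1]
i32.const 11  [1, 11]
i32.add       [12]
drop          []
i32.const -7  [-7]
i32.const 1   [-7, 1]
i32.eq        [0]
drop          []
i32.const -4  [-4]
i32.const 6   [-4, 6]
local.set 2   [-4]
local.get 2   [-4, 6]
i32.const 2   [-4, 6, 2]
drop          [-4, 6]
i32.mul       [-24]
i32.const 9   [-24, 9]
local.set 2   [-24]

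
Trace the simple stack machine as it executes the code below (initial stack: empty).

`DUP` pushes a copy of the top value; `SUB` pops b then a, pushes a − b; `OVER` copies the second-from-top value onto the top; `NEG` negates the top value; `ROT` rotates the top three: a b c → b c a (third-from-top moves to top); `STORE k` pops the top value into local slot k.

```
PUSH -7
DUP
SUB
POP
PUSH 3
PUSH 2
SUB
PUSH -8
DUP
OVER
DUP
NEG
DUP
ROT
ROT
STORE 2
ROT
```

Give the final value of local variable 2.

8

PUSH -7 : -7
DUP     : -7 -7
SUB     : 0
POP     : (empty)
PUSH 3  : 3
PUSH 2  : 3 2
SUB     : 1
PUSH -8 : 1 -8
DUP     : 1 -8 -8
OVER    : 1 -8 -8 -8
DUP     : 1 -8 -8 -8 -8
NEG     : 1 -8 -8 -8 8
DUP     : 1 -8 -8 -8 8 8
ROT     : 1 -8 -8 8 8 -8
ROT     : 1 -8 -8 8 -8 8
STORE 2 : 1 -8 -8 8 -8
ROT     : 1 -8 8 -8 -8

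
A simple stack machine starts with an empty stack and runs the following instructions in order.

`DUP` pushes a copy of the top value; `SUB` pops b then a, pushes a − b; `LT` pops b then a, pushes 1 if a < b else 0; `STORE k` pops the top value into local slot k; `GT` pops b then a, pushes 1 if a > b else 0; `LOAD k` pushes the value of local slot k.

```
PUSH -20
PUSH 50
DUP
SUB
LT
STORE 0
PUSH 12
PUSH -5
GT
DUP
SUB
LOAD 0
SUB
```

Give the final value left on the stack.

-1

PUSH -20 → -20
PUSH 50  → -20 50
DUP      → -20 50 50
SUB      → -20 0
LT       → 1
STORE 0  → (empty)
PUSH 12  → 12
PUSH -5  → 12 -5
GT       → 1
DUP      → 1 1
SUB      → 0
LOAD 0   → 0 1
SUB      → -1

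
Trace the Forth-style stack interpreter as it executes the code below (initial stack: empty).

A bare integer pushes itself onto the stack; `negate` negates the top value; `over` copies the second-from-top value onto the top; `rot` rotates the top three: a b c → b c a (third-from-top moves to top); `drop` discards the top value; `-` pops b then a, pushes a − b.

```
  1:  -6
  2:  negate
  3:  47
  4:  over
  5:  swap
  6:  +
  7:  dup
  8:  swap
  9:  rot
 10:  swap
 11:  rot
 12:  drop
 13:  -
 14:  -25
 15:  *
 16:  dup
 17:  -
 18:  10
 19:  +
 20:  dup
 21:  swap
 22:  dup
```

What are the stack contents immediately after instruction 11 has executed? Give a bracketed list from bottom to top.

-6     -> -6
negate -> 6
47     -> 6 47
over   -> 6 47 6
swap   -> 6 6 47
+      -> 6 53
dup    -> 6 53 53
swap   -> 6 53 53
rot    -> 53 53 6
swap   -> 53 6 53
rot    -> 6 53 53

[6, 53, 53]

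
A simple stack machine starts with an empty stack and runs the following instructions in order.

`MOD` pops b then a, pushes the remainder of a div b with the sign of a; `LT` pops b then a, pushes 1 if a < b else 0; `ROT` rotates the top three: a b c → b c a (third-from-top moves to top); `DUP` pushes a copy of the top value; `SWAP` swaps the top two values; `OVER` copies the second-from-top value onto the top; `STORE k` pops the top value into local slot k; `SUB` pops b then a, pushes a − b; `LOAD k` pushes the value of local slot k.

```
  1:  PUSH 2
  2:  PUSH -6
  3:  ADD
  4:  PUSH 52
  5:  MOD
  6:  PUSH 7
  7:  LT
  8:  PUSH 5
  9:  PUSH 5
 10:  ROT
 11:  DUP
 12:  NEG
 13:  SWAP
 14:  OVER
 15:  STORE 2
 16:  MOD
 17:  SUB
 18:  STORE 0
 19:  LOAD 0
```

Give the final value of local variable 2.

PUSH 2   [2]
PUSH -6  [2, -6]
ADD      [-4]
PUSH 52  [-4, 52]
MOD      [-4]
PUSH 7   [-4, 7]
LT       [1]
PUSH 5   [1, 5]
PUSH 5   [1, 5, 5]
ROT      [5, 5, 1]
DUP      [5, 5, 1, 1]
NEG      [5, 5, 1, -1]
SWAP     [5, 5, -1, 1]
OVER     [5, 5, -1, 1, -1]
STORE 2  [5, 5, -1, 1]
MOD      [5, 5, 0]
SUB      [5, 5]
STORE 0  [5]
LOAD 0   [5, 5]

-1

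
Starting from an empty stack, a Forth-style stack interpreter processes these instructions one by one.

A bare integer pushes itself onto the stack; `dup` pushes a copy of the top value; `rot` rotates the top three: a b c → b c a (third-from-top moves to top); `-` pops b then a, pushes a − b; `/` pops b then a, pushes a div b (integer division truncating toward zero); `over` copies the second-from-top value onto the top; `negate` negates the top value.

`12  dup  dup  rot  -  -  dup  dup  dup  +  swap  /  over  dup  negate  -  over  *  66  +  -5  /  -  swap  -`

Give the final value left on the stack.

12

12     → 12
dup    → 12 12
dup    → 12 12 12
rot    → 12 12 12
-      → 12 0
-      → 12
dup    → 12 12
dup    → 12 12 12
dup    → 12 12 12 12
+      → 12 12 24
swap   → 12 24 12
/      → 12 2
over   → 12 2 12
dup    → 12 2 12 12
negate → 12 2 12 -12
-      → 12 2 24
over   → 12 2 24 2
*      → 12 2 48
66     → 12 2 48 66
+      → 12 2 114
-5     → 12 2 114 -5
/      → 12 2 -22
-      → 12 24
swap   → 24 12
-      → 12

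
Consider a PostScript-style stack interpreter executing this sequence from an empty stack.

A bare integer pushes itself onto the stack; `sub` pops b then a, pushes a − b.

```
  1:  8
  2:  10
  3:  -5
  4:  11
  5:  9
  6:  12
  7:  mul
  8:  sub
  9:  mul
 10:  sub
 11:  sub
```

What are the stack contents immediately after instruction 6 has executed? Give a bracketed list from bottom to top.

[8, 10, -5, 11, 9, 12]

8  : 8
10 : 8 10
-5 : 8 10 -5
11 : 8 10 -5 11
9  : 8 10 -5 11 9
12 : 8 10 -5 11 9 12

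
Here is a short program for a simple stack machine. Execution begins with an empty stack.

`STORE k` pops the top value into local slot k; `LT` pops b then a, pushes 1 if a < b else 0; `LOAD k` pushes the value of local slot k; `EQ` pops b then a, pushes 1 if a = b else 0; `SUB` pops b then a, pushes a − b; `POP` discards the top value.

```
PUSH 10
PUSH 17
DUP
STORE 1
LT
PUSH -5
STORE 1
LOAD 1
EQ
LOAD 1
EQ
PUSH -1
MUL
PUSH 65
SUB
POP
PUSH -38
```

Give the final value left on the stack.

-38

PUSH 10  : 10
PUSH 17  : 10 17
DUP      : 10 17 17
STORE 1  : 10 17
LT       : 1
PUSH -5  : 1 -5
STORE 1  : 1
LOAD 1   : 1 -5
EQ       : 0
LOAD 1   : 0 -5
EQ       : 0
PUSH -1  : 0 -1
MUL      : 0
PUSH 65  : 0 65
SUB      : -65
POP      : (empty)
PUSH -38 : -38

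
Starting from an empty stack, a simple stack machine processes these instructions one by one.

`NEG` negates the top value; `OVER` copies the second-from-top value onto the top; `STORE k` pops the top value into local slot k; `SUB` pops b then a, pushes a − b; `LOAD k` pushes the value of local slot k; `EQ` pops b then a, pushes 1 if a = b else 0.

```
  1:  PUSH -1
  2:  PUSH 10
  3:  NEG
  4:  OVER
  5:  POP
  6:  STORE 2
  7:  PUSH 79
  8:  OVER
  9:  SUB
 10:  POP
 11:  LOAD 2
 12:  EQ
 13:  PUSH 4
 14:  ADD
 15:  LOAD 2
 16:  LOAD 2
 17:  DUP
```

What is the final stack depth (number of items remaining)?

4

PUSH -1 -> -1
PUSH 10 -> -1 10
NEG     -> -1 -10
OVER    -> -1 -10 -1
POP     -> -1 -10
STORE 2 -> -1
PUSH 79 -> -1 79
OVER    -> -1 79 -1
SUB     -> -1 80
POP     -> -1
LOAD 2  -> -1 -10
EQ      -> 0
PUSH 4  -> 0 4
ADD     -> 4
LOAD 2  -> 4 -10
LOAD 2  -> 4 -10 -10
DUP     -> 4 -10 -10 -10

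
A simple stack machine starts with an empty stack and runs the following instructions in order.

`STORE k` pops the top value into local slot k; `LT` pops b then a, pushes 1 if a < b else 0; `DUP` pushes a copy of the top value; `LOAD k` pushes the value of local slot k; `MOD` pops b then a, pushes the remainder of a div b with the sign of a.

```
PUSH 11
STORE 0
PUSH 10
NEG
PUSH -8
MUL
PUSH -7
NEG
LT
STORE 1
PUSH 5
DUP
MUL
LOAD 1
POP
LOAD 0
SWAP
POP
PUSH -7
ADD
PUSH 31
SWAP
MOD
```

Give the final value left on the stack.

PUSH 11 -> [11]
STORE 0 -> []
PUSH 10 -> [10]
NEG     -> [-10]
PUSH -8 -> [-10, -8]
MUL     -> [80]
PUSH -7 -> [80, -7]
NEG     -> [80, 7]
LT      -> [0]
STORE 1 -> []
PUSH 5  -> [5]
DUP     -> [5, 5]
MUL     -> [25]
LOAD 1  -> [25, 0]
POP     -> [25]
LOAD 0  -> [25, 11]
SWAP    -> [11, 25]
POP     -> [11]
PUSH -7 -> [11, -7]
ADD     -> [4]
PUSH 31 -> [4, 31]
SWAP    -> [31, 4]
MOD     -> [3]

3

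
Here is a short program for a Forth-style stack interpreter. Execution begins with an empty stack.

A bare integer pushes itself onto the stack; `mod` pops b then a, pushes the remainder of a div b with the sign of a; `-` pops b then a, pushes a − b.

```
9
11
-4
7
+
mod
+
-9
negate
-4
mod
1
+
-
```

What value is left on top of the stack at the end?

9      -> [9]
11     -> [9, 11]
-4     -> [9, 11, -4]
7      -> [9, 11, -4, 7]
+      -> [9, 11, 3]
mod    -> [9, 2]
+      -> [11]
-9     -> [11, -9]
negate -> [11, 9]
-4     -> [11, 9, -4]
mod    -> [11, 1]
1      -> [11, 1, 1]
+      -> [11, 2]
-      -> [9]

9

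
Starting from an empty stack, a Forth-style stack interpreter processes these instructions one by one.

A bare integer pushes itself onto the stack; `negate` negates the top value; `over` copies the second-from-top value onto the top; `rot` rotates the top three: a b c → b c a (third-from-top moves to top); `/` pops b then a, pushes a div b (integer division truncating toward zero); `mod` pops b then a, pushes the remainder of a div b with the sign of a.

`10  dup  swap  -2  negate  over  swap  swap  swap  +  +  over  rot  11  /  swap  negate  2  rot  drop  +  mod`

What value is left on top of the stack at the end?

6

10      [10]
dup     [10, 10]
swap    [10, 10]
-2      [10, 10, -2]
negate  [10, 10, 2]
over    [10, 10, 2, 10]
swap    [10, 10, 10, 2]
swap    [10, 10, 2, 10]
swap    [10, 10, 10, 2]
+       [10, 10, 12]
+       [10, 22]
over    [10, 22, 10]
rot     [22, 10, 10]
11      [22, 10, 10, 11]
/       [22, 10, 0]
swap    [22, 0, 10]
negate  [22, 0, -10]
2       [22, 0, -10, 2]
rot     [22, -10, 2, 0]
drop    [22, -10, 2]
+       [22, -8]
mod     [6]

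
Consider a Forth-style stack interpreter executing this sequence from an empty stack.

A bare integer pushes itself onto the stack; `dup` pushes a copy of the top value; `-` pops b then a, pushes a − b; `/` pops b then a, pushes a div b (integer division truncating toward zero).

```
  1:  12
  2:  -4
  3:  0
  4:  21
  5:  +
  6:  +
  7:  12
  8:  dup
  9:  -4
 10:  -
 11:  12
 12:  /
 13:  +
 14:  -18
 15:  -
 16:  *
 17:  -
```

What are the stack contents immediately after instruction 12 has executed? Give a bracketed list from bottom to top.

12  -> [12]
-4  -> [12, -4]
0   -> [12, -4, 0]
21  -> [12, -4, 0, 21]
+   -> [12, -4, 21]
+   -> [12, 17]
12  -> [12, 17, 12]
dup -> [12, 17, 12, 12]
-4  -> [12, 17, 12, 12, -4]
-   -> [12, 17, 12, 16]
12  -> [12, 17, 12, 16, 12]
/   -> [12, 17, 12, 1]

[12, 17, 12, 1]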